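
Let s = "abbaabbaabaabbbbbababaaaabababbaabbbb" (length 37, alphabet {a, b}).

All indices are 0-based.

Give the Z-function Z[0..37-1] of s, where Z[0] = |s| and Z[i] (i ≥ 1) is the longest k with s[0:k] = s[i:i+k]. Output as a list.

Z[0]=37
i=1: i≥r, start 0; Z[1]=0
i=2: i≥r, start 0; Z[2]=0
i=3: i≥r, start 0; Z[3]=1 scan→box=[3,4)
i=4: i≥r, start 0; Z[4]=6 scan→box=[4,10)
i=5: min(r-i=5, Z[1]=0)=0; Z[5]=0
i=6: min(r-i=4, Z[2]=0)=0; Z[6]=0
i=7: min(r-i=3, Z[3]=1)=1; Z[7]=1
i=8: min(r-i=2, Z[4]=6)=2; Z[8]=2
i=9: min(r-i=1, Z[5]=0)=0; Z[9]=0
i=10: i≥r, start 0; Z[10]=1 scan→box=[10,11)
i=11: i≥r, start 0; Z[11]=3 scan→box=[11,14)
i=12: min(r-i=2, Z[1]=0)=0; Z[12]=0
i=13: min(r-i=1, Z[2]=0)=0; Z[13]=0
i=14: i≥r, start 0; Z[14]=0
i=15: i≥r, start 0; Z[15]=0
i=16: i≥r, start 0; Z[16]=0
i=17: i≥r, start 0; Z[17]=2 scan→box=[17,19)
i=18: min(r-i=1, Z[1]=0)=0; Z[18]=0
i=19: i≥r, start 0; Z[19]=2 scan→box=[19,21)
i=20: min(r-i=1, Z[1]=0)=0; Z[20]=0
i=21: i≥r, start 0; Z[21]=1 scan→box=[21,22)
i=22: i≥r, start 0; Z[22]=1 scan→box=[22,23)
i=23: i≥r, start 0; Z[23]=1 scan→box=[23,24)
i=24: i≥r, start 0; Z[24]=2 scan→box=[24,26)
i=25: min(r-i=1, Z[1]=0)=0; Z[25]=0
i=26: i≥r, start 0; Z[26]=2 scan→box=[26,28)
i=27: min(r-i=1, Z[1]=0)=0; Z[27]=0
i=28: i≥r, start 0; Z[28]=7 scan→box=[28,35)
i=29: min(r-i=6, Z[1]=0)=0; Z[29]=0
i=30: min(r-i=5, Z[2]=0)=0; Z[30]=0
i=31: min(r-i=4, Z[3]=1)=1; Z[31]=1
i=32: min(r-i=3, Z[4]=6)=3; Z[32]=3
i=33: min(r-i=2, Z[5]=0)=0; Z[33]=0
i=34: min(r-i=1, Z[6]=0)=0; Z[34]=0
i=35: i≥r, start 0; Z[35]=0
i=36: i≥r, start 0; Z[36]=0

[37, 0, 0, 1, 6, 0, 0, 1, 2, 0, 1, 3, 0, 0, 0, 0, 0, 2, 0, 2, 0, 1, 1, 1, 2, 0, 2, 0, 7, 0, 0, 1, 3, 0, 0, 0, 0]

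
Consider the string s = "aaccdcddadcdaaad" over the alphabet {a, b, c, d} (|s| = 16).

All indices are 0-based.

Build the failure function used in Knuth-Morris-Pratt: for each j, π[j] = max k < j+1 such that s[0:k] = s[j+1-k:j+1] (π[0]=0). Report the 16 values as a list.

π[0] = 0
j=1 s[j]='a': π[1]=1 (border 'a')
j=2 s[j]='c': k: 1→0; π[2]=0 (border '')
j=3 s[j]='c': π[3]=0 (border '')
j=4 s[j]='d': π[4]=0 (border '')
j=5 s[j]='c': π[5]=0 (border '')
j=6 s[j]='d': π[6]=0 (border '')
j=7 s[j]='d': π[7]=0 (border '')
j=8 s[j]='a': π[8]=1 (border 'a')
j=9 s[j]='d': k: 1→0; π[9]=0 (border '')
j=10 s[j]='c': π[10]=0 (border '')
j=11 s[j]='d': π[11]=0 (border '')
j=12 s[j]='a': π[12]=1 (border 'a')
j=13 s[j]='a': π[13]=2 (border 'aa')
j=14 s[j]='a': k: 2→1; π[14]=2 (border 'aa')
j=15 s[j]='d': k: 2→1→0; π[15]=0 (border '')

[0, 1, 0, 0, 0, 0, 0, 0, 1, 0, 0, 0, 1, 2, 2, 0]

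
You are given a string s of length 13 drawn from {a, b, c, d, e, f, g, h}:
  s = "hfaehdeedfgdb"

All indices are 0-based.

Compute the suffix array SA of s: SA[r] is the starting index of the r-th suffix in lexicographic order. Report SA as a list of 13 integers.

[2, 12, 11, 5, 8, 7, 6, 3, 1, 9, 10, 4, 0]

sorted suffixes:
  #0 SA[0]=2  'aehdeedfgdb'
  #1 SA[1]=12  'b'
  #2 SA[2]=11  'db'
  #3 SA[3]=5  'deedfgdb'
  #4 SA[4]=8  'dfgdb'
  #5 SA[5]=7  'edfgdb'
  #6 SA[6]=6  'eedfgdb'
  #7 SA[7]=3  'ehdeedfgdb'
  #8 SA[8]=1  'faehdeedfgdb'
  #9 SA[9]=9  'fgdb'
  #10 SA[10]=10  'gdb'
  #11 SA[11]=4  'hdeedfgdb'
  #12 SA[12]=0  'hfaehdeedfgdb'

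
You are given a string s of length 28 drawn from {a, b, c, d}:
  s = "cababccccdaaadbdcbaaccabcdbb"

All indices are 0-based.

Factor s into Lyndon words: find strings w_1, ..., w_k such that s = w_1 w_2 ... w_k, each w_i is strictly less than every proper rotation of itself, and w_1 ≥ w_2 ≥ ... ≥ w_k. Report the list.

emit factor 1: 'c' (i=0, period=1)
emit factor 2: 'ababccccd' (i=1, period=9)
emit factor 3: 'aaadbdcbaaccabcdbb' (i=10, period=18)

["c", "ababccccd", "aaadbdcbaaccabcdbb"]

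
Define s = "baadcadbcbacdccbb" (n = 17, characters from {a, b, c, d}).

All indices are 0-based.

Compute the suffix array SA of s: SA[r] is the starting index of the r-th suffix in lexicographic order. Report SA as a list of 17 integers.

[1, 10, 5, 2, 16, 0, 9, 15, 7, 4, 8, 14, 13, 11, 6, 3, 12]

rank | idx | suffix
   0 |   1 | aadcadbcbacdccbb
   1 |  10 | acdccbb
   2 |   5 | adbcbacdccbb
   3 |   2 | adcadbcbacdccbb
   4 |  16 | b
   5 |   0 | baadcadbcbacdccbb
   6 |   9 | bacdccbb
   7 |  15 | bb
   8 |   7 | bcbacdccbb
   9 |   4 | cadbcbacdccbb
  10 |   8 | cbacdccbb
  11 |  14 | cbb
  12 |  13 | ccbb
  13 |  11 | cdccbb
  14 |   6 | dbcbacdccbb
  15 |   3 | dcadbcbacdccbb
  16 |  12 | dccbb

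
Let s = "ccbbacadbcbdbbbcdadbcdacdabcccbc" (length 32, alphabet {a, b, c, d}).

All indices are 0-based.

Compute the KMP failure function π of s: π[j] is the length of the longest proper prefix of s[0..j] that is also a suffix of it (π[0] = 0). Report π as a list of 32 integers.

[0, 1, 0, 0, 0, 1, 0, 0, 0, 1, 0, 0, 0, 0, 0, 1, 0, 0, 0, 0, 1, 0, 0, 1, 0, 0, 0, 1, 2, 2, 3, 1]

π[0] = 0
j=1 s[j]='c': π[1]=1 (border 'c')
j=2 s[j]='b': k: 1→0; π[2]=0 (border '')
j=3 s[j]='b': π[3]=0 (border '')
j=4 s[j]='a': π[4]=0 (border '')
j=5 s[j]='c': π[5]=1 (border 'c')
j=6 s[j]='a': k: 1→0; π[6]=0 (border '')
j=7 s[j]='d': π[7]=0 (border '')
j=8 s[j]='b': π[8]=0 (border '')
j=9 s[j]='c': π[9]=1 (border 'c')
j=10 s[j]='b': k: 1→0; π[10]=0 (border '')
j=11 s[j]='d': π[11]=0 (border '')
j=12 s[j]='b': π[12]=0 (border '')
j=13 s[j]='b': π[13]=0 (border '')
j=14 s[j]='b': π[14]=0 (border '')
j=15 s[j]='c': π[15]=1 (border 'c')
j=16 s[j]='d': k: 1→0; π[16]=0 (border '')
j=17 s[j]='a': π[17]=0 (border '')
j=18 s[j]='d': π[18]=0 (border '')
j=19 s[j]='b': π[19]=0 (border '')
j=20 s[j]='c': π[20]=1 (border 'c')
j=21 s[j]='d': k: 1→0; π[21]=0 (border '')
j=22 s[j]='a': π[22]=0 (border '')
j=23 s[j]='c': π[23]=1 (border 'c')
j=24 s[j]='d': k: 1→0; π[24]=0 (border '')
j=25 s[j]='a': π[25]=0 (border '')
j=26 s[j]='b': π[26]=0 (border '')
j=27 s[j]='c': π[27]=1 (border 'c')
j=28 s[j]='c': π[28]=2 (border 'cc')
j=29 s[j]='c': k: 2→1; π[29]=2 (border 'cc')
j=30 s[j]='b': π[30]=3 (border 'ccb')
j=31 s[j]='c': k: 3→0; π[31]=1 (border 'c')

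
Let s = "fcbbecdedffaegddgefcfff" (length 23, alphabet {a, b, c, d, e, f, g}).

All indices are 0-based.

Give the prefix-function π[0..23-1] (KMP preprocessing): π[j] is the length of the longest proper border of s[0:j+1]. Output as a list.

π[0] = 0
j=1 s[j]='c': π[1]=0 (border '')
j=2 s[j]='b': π[2]=0 (border '')
j=3 s[j]='b': π[3]=0 (border '')
j=4 s[j]='e': π[4]=0 (border '')
j=5 s[j]='c': π[5]=0 (border '')
j=6 s[j]='d': π[6]=0 (border '')
j=7 s[j]='e': π[7]=0 (border '')
j=8 s[j]='d': π[8]=0 (border '')
j=9 s[j]='f': π[9]=1 (border 'f')
j=10 s[j]='f': k: 1→0; π[10]=1 (border 'f')
j=11 s[j]='a': k: 1→0; π[11]=0 (border '')
j=12 s[j]='e': π[12]=0 (border '')
j=13 s[j]='g': π[13]=0 (border '')
j=14 s[j]='d': π[14]=0 (border '')
j=15 s[j]='d': π[15]=0 (border '')
j=16 s[j]='g': π[16]=0 (border '')
j=17 s[j]='e': π[17]=0 (border '')
j=18 s[j]='f': π[18]=1 (border 'f')
j=19 s[j]='c': π[19]=2 (border 'fc')
j=20 s[j]='f': k: 2→0; π[20]=1 (border 'f')
j=21 s[j]='f': k: 1→0; π[21]=1 (border 'f')
j=22 s[j]='f': k: 1→0; π[22]=1 (border 'f')

[0, 0, 0, 0, 0, 0, 0, 0, 0, 1, 1, 0, 0, 0, 0, 0, 0, 0, 1, 2, 1, 1, 1]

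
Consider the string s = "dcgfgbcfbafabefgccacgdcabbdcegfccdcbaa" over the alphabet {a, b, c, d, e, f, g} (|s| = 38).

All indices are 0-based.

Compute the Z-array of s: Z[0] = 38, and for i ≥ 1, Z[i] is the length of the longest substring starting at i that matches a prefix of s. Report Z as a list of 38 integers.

Z[0]=38
i=1: outside box; Z[1]=0
i=2: outside box; Z[2]=0
i=3: outside box; Z[3]=0
i=4: outside box; Z[4]=0
i=5: outside box; Z[5]=0
i=6: outside box; Z[6]=0
i=7: outside box; Z[7]=0
i=8: outside box; Z[8]=0
i=9: outside box; Z[9]=0
i=10: outside box; Z[10]=0
i=11: outside box; Z[11]=0
i=12: outside box; Z[12]=0
i=13: outside box; Z[13]=0
i=14: outside box; Z[14]=0
i=15: outside box; Z[15]=0
i=16: outside box; Z[16]=0
i=17: outside box; Z[17]=0
i=18: outside box; Z[18]=0
i=19: outside box; Z[19]=0
i=20: outside box; Z[20]=0
i=21: outside box; Z[21]=2 scan→box=[21,23)
i=22: min(r-i=1, Z[1]=0)=0; Z[22]=0
i=23: outside box; Z[23]=0
i=24: outside box; Z[24]=0
i=25: outside box; Z[25]=0
i=26: outside box; Z[26]=2 scan→box=[26,28)
i=27: min(r-i=1, Z[1]=0)=0; Z[27]=0
i=28: outside box; Z[28]=0
i=29: outside box; Z[29]=0
i=30: outside box; Z[30]=0
i=31: outside box; Z[31]=0
i=32: outside box; Z[32]=0
i=33: outside box; Z[33]=2 scan→box=[33,35)
i=34: min(r-i=1, Z[1]=0)=0; Z[34]=0
i=35: outside box; Z[35]=0
i=36: outside box; Z[36]=0
i=37: outside box; Z[37]=0

[38, 0, 0, 0, 0, 0, 0, 0, 0, 0, 0, 0, 0, 0, 0, 0, 0, 0, 0, 0, 0, 2, 0, 0, 0, 0, 2, 0, 0, 0, 0, 0, 0, 2, 0, 0, 0, 0]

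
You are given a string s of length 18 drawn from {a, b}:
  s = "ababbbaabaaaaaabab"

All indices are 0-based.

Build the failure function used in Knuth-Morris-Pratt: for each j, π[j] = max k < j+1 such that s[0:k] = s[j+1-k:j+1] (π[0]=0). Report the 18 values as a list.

π[0] = 0
j=1 s[j]='b': π[1]=0 (border '')
j=2 s[j]='a': π[2]=1 (border 'a')
j=3 s[j]='b': π[3]=2 (border 'ab')
j=4 s[j]='b': k: 2→0; π[4]=0 (border '')
j=5 s[j]='b': π[5]=0 (border '')
j=6 s[j]='a': π[6]=1 (border 'a')
j=7 s[j]='a': k: 1→0; π[7]=1 (border 'a')
j=8 s[j]='b': π[8]=2 (border 'ab')
j=9 s[j]='a': π[9]=3 (border 'aba')
j=10 s[j]='a': k: 3→1→0; π[10]=1 (border 'a')
j=11 s[j]='a': k: 1→0; π[11]=1 (border 'a')
j=12 s[j]='a': k: 1→0; π[12]=1 (border 'a')
j=13 s[j]='a': k: 1→0; π[13]=1 (border 'a')
j=14 s[j]='a': k: 1→0; π[14]=1 (border 'a')
j=15 s[j]='b': π[15]=2 (border 'ab')
j=16 s[j]='a': π[16]=3 (border 'aba')
j=17 s[j]='b': π[17]=4 (border 'abab')

[0, 0, 1, 2, 0, 0, 1, 1, 2, 3, 1, 1, 1, 1, 1, 2, 3, 4]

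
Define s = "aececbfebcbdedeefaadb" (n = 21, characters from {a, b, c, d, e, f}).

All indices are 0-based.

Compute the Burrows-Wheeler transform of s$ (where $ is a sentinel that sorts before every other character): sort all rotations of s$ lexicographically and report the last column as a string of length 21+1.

rank  rotation                last
    0  $aececbfebcbdedeefaadb  b
    1  aadb$aececbfebcbdedeef  f
    2  adb$aececbfebcbdedeefa  a
    3  aececbfebcbdedeefaadb$  $
    4  b$aececbfebcbdedeefaad  d
    5  bcbdedeefaadb$aececbfe  e
    6  bdedeefaadb$aececbfebc  c
    7  bfebcbdedeefaadb$aecec  c
    8  cbdedeefaadb$aececbfeb  b
    9  cbfebcbdedeefaadb$aece  e
   10  cecbfebcbdedeefaadb$ae  e
   11  db$aececbfebcbdedeefaa  a
   12  dedeefaadb$aececbfebcb  b
   13  deefaadb$aececbfebcbde  e
   14  ebcbdedeefaadb$aececbf  f
   15  ecbfebcbdedeefaadb$aec  c
   16  ececbfebcbdedeefaadb$a  a
   17  edeefaadb$aececbfebcbd  d
   18  eefaadb$aececbfebcbded  d
   19  efaadb$aececbfebcbdede  e
   20  faadb$aececbfebcbdedee  e
   21  febcbdedeefaadb$aececb  b

bfa$deccbeeabefcaddeeb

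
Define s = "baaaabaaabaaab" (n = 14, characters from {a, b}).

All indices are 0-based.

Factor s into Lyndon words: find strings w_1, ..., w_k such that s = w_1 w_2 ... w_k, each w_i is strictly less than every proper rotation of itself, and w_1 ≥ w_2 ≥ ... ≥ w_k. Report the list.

["b", "aaaabaaabaaab"]

emit factor 1: 'b' (i=0, period=1)
emit factor 2: 'aaaabaaabaaab' (i=1, period=13)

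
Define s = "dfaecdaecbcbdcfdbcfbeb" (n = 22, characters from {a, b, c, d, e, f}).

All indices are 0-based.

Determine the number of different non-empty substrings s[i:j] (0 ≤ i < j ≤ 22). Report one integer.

sorted suffixes:
  #0 SA[0]=6  'aecbcbdcfdbcfbeb'
  #1 SA[1]=2  'aecdaecbcbdcfdbcfbeb'
  #2 SA[2]=21  'b'
  #3 SA[3]=9  'bcbdcfdbcfbeb'
  #4 SA[4]=16  'bcfbeb'
  #5 SA[5]=11  'bdcfdbcfbeb'
  #6 SA[6]=19  'beb'
  #7 SA[7]=8  'cbcbdcfdbcfbeb'
  #8 SA[8]=10  'cbdcfdbcfbeb'
  #9 SA[9]=4  'cdaecbcbdcfdbcfbeb'
  #10 SA[10]=17  'cfbeb'
  #11 SA[11]=13  'cfdbcfbeb'
  #12 SA[12]=5  'daecbcbdcfdbcfbeb'
  #13 SA[13]=15  'dbcfbeb'
  #14 SA[14]=12  'dcfdbcfbeb'
  #15 SA[15]=0  'dfaecdaecbcbdcfdbcfbeb'
  #16 SA[16]=20  'eb'
  #17 SA[17]=7  'ecbcbdcfdbcfbeb'
  #18 SA[18]=3  'ecdaecbcbdcfdbcfbeb'
  #19 SA[19]=1  'faecdaecbcbdcfdbcfbeb'
  #20 SA[20]=18  'fbeb'
  #21 SA[21]=14  'fdbcfbeb'

SA = [6, 2, 21, 9, 16, 11, 19, 8, 10, 4, 17, 13, 5, 15, 12, 0, 20, 7, 3, 1, 18, 14]
rank  pair      lcp
   1  s[6:],s[2:]  3  'aec'
   2  s[2:],s[21:]  0  ''
   3  s[21:],s[9:]  1  'b'
   4  s[9:],s[16:]  2  'bc'
   5  s[16:],s[11:]  1  'b'
   6  s[11:],s[19:]  1  'b'
   7  s[19:],s[8:]  0  ''
   8  s[8:],s[10:]  2  'cb'
   9  s[10:],s[4:]  1  'c'
  10  s[4:],s[17:]  1  'c'
  11  s[17:],s[13:]  2  'cf'
  12  s[13:],s[5:]  0  ''
  13  s[5:],s[15:]  1  'd'
  14  s[15:],s[12:]  1  'd'
  15  s[12:],s[0:]  1  'd'
  16  s[0:],s[20:]  0  ''
  17  s[20:],s[7:]  1  'e'
  18  s[7:],s[3:]  2  'ec'
  19  s[3:],s[1:]  0  ''
  20  s[1:],s[18:]  1  'f'
  21  s[18:],s[14:]  1  'f'

n(n+1)/2 = 22·23/2 = 253
Σ LCP = 0 + 3 + 0 + 1 + 2 + 1 + 1 + 0 + 2 + 1 + 1 + 2 + 0 + 1 + 1 + 1 + 0 + 1 + 2 + 0 + 1 + 1 = 22
distinct = 253 − 22 = 231

231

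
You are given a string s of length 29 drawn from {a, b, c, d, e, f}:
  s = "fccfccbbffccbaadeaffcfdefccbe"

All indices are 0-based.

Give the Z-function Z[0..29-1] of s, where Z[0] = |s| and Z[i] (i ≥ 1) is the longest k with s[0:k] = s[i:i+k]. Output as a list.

Z[0]=29
i=1: i≥r, start 0; Z[1]=0
i=2: i≥r, start 0; Z[2]=0
i=3: i≥r, start 0; Z[3]=3 extend→box=[3,6)
i=4: min(r-i=2, Z[1]=0)=0; Z[4]=0
i=5: min(r-i=1, Z[2]=0)=0; Z[5]=0
i=6: i≥r, start 0; Z[6]=0
i=7: i≥r, start 0; Z[7]=0
i=8: i≥r, start 0; Z[8]=1 extend→box=[8,9)
i=9: i≥r, start 0; Z[9]=3 extend→box=[9,12)
i=10: min(r-i=2, Z[1]=0)=0; Z[10]=0
i=11: min(r-i=1, Z[2]=0)=0; Z[11]=0
i=12: i≥r, start 0; Z[12]=0
i=13: i≥r, start 0; Z[13]=0
i=14: i≥r, start 0; Z[14]=0
i=15: i≥r, start 0; Z[15]=0
i=16: i≥r, start 0; Z[16]=0
i=17: i≥r, start 0; Z[17]=0
i=18: i≥r, start 0; Z[18]=1 extend→box=[18,19)
i=19: i≥r, start 0; Z[19]=2 extend→box=[19,21)
i=20: min(r-i=1, Z[1]=0)=0; Z[20]=0
i=21: i≥r, start 0; Z[21]=1 extend→box=[21,22)
i=22: i≥r, start 0; Z[22]=0
i=23: i≥r, start 0; Z[23]=0
i=24: i≥r, start 0; Z[24]=3 extend→box=[24,27)
i=25: min(r-i=2, Z[1]=0)=0; Z[25]=0
i=26: min(r-i=1, Z[2]=0)=0; Z[26]=0
i=27: i≥r, start 0; Z[27]=0
i=28: i≥r, start 0; Z[28]=0

[29, 0, 0, 3, 0, 0, 0, 0, 1, 3, 0, 0, 0, 0, 0, 0, 0, 0, 1, 2, 0, 1, 0, 0, 3, 0, 0, 0, 0]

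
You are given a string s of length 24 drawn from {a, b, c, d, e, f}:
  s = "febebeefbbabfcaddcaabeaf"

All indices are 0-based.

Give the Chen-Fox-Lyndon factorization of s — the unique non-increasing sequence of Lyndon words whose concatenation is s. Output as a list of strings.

["f", "e", "bebeef", "b", "b", "abfcaddc", "aabeaf"]

emit factor 1: 'f' (i=0, period=1)
emit factor 2: 'e' (i=1, period=1)
emit factor 3: 'bebeef' (i=2, period=6)
emit factor 4: 'b' (i=8, period=1)
emit factor 5: 'b' (i=9, period=1)
emit factor 6: 'abfcaddc' (i=10, period=8)
emit factor 7: 'aabeaf' (i=18, period=6)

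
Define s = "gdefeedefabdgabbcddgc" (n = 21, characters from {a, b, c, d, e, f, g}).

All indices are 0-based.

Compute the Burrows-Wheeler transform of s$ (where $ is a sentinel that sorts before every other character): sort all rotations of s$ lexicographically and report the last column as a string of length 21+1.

rank  rotation                last
    0  $gdefeedefabdgabbcddgc  c
    1  abbcddgc$gdefeedefabdg  g
    2  abdgabbcddgc$gdefeedef  f
    3  bbcddgc$gdefeedefabdga  a
    4  bcddgc$gdefeedefabdgab  b
    5  bdgabbcddgc$gdefeedefa  a
    6  c$gdefeedefabdgabbcddg  g
    7  cddgc$gdefeedefabdgabb  b
    8  ddgc$gdefeedefabdgabbc  c
    9  defabdgabbcddgc$gdefee  e
   10  defeedefabdgabbcddgc$g  g
   11  dgabbcddgc$gdefeedefab  b
   12  dgc$gdefeedefabdgabbcd  d
   13  edefabdgabbcddgc$gdefe  e
   14  eedefabdgabbcddgc$gdef  f
   15  efabdgabbcddgc$gdefeed  d
   16  efeedefabdgabbcddgc$gd  d
   17  fabdgabbcddgc$gdefeede  e
   18  feedefabdgabbcddgc$gde  e
   19  gabbcddgc$gdefeedefabd  d
   20  gc$gdefeedefabdgabbcdd  d
   21  gdefeedefabdgabbcddgc$  $

cgfabagbcegbdefddeedd$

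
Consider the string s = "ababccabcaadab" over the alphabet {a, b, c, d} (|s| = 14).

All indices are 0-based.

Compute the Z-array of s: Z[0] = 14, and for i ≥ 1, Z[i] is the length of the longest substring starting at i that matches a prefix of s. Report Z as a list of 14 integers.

[14, 0, 2, 0, 0, 0, 2, 0, 0, 1, 1, 0, 2, 0]

Z[0]=14
i=1: fresh scan; Z[1]=0
i=2: fresh scan; Z[2]=2 extend→box=[2,4)
i=3: min(r-i=1, Z[1]=0)=0; Z[3]=0
i=4: fresh scan; Z[4]=0
i=5: fresh scan; Z[5]=0
i=6: fresh scan; Z[6]=2 extend→box=[6,8)
i=7: min(r-i=1, Z[1]=0)=0; Z[7]=0
i=8: fresh scan; Z[8]=0
i=9: fresh scan; Z[9]=1 extend→box=[9,10)
i=10: fresh scan; Z[10]=1 extend→box=[10,11)
i=11: fresh scan; Z[11]=0
i=12: fresh scan; Z[12]=2 extend→box=[12,14)
i=13: min(r-i=1, Z[1]=0)=0; Z[13]=0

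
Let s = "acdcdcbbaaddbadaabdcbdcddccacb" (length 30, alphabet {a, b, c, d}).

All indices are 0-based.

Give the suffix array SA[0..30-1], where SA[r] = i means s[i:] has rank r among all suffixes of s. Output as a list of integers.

rank | idx | suffix
   0 |  15 | aabdcbdcddccacb
   1 |   8 | aaddbadaabdcbdcddccacb
   2 |  16 | abdcbdcddccacb
   3 |  27 | acb
   4 |   0 | acdcdcbbaaddbadaabdcbdcddccacb
   5 |  13 | adaabdcbdcddccacb
   6 |   9 | addbadaabdcbdcddccacb
   7 |  29 | b
   8 |   7 | baaddbadaabdcbdcddccacb
   9 |  12 | badaabdcbdcddccacb
  10 |   6 | bbaaddbadaabdcbdcddccacb
  11 |  17 | bdcbdcddccacb
  12 |  20 | bdcddccacb
  13 |  26 | cacb
  14 |  28 | cb
  15 |   5 | cbbaaddbadaabdcbdcddccacb
  16 |  19 | cbdcddccacb
  17 |  25 | ccacb
  18 |   3 | cdcbbaaddbadaabdcbdcddccacb
  19 |   1 | cdcdcbbaaddbadaabdcbdcddccacb
  20 |  22 | cddccacb
  21 |  14 | daabdcbdcddccacb
  22 |  11 | dbadaabdcbdcddccacb
  23 |   4 | dcbbaaddbadaabdcbdcddccacb
  24 |  18 | dcbdcddccacb
  25 |  24 | dccacb
  26 |   2 | dcdcbbaaddbadaabdcbdcddccacb
  27 |  21 | dcddccacb
  28 |  10 | ddbadaabdcbdcddccacb
  29 |  23 | ddccacb

[15, 8, 16, 27, 0, 13, 9, 29, 7, 12, 6, 17, 20, 26, 28, 5, 19, 25, 3, 1, 22, 14, 11, 4, 18, 24, 2, 21, 10, 23]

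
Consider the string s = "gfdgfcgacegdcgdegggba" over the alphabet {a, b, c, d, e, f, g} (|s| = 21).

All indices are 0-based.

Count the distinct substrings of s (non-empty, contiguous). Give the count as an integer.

212

sorted suffixes:
  #0 SA[0]=20  'a'
  #1 SA[1]=7  'acegdcgdegggba'
  #2 SA[2]=19  'ba'
  #3 SA[3]=8  'cegdcgdegggba'
  #4 SA[4]=5  'cgacegdcgdegggba'
  #5 SA[5]=12  'cgdegggba'
  #6 SA[6]=11  'dcgdegggba'
  #7 SA[7]=14  'degggba'
  #8 SA[8]=2  'dgfcgacegdcgdegggba'
  #9 SA[9]=9  'egdcgdegggba'
  #10 SA[10]=15  'egggba'
  #11 SA[11]=4  'fcgacegdcgdegggba'
  #12 SA[12]=1  'fdgfcgacegdcgdegggba'
  #13 SA[13]=6  'gacegdcgdegggba'
  #14 SA[14]=18  'gba'
  #15 SA[15]=10  'gdcgdegggba'
  #16 SA[16]=13  'gdegggba'
  #17 SA[17]=3  'gfcgacegdcgdegggba'
  #18 SA[18]=0  'gfdgfcgacegdcgdegggba'
  #19 SA[19]=17  'ggba'
  #20 SA[20]=16  'gggba'

SA = [20, 7, 19, 8, 5, 12, 11, 14, 2, 9, 15, 4, 1, 6, 18, 10, 13, 3, 0, 17, 16]
i: (SA[i-1],SA[i]) lcp shared
  1: (20,7) 1 'a'
  2: (7,19) 0 ''
  3: (19,8) 0 ''
  4: (8,5) 1 'c'
  5: (5,12) 2 'cg'
  6: (12,11) 0 ''
  7: (11,14) 1 'd'
  8: (14,2) 1 'd'
  9: (2,9) 0 ''
  10: (9,15) 2 'eg'
  11: (15,4) 0 ''
  12: (4,1) 1 'f'
  13: (1,6) 0 ''
  14: (6,18) 1 'g'
  15: (18,10) 1 'g'
  16: (10,13) 2 'gd'
  17: (13,3) 1 'g'
  18: (3,0) 2 'gf'
  19: (0,17) 1 'g'
  20: (17,16) 2 'gg'

n(n+1)/2 = 21·22/2 = 231
Σ LCP = 0 + 1 + 0 + 0 + 1 + 2 + 0 + 1 + 1 + 0 + 2 + 0 + 1 + 0 + 1 + 1 + 2 + 1 + 2 + 1 + 2 = 19
distinct = 231 − 19 = 212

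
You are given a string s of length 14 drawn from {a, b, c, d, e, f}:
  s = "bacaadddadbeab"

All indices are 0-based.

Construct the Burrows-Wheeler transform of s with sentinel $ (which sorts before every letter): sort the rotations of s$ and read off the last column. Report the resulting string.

rank  rotation         last
    0  $bacaadddadbeab  b
    1  aadddadbeab$bac  c
    2  ab$bacaadddadbe  e
    3  acaadddadbeab$b  b
    4  adbeab$bacaaddd  d
    5  adddadbeab$baca  a
    6  b$bacaadddadbea  a
    7  bacaadddadbeab$  $
    8  beab$bacaadddad  d
    9  caadddadbeab$ba  a
   10  dadbeab$bacaadd  d
   11  dbeab$bacaaddda  a
   12  ddadbeab$bacaad  d
   13  dddadbeab$bacaa  a
   14  eab$bacaadddadb  b

bcebdaa$dadadab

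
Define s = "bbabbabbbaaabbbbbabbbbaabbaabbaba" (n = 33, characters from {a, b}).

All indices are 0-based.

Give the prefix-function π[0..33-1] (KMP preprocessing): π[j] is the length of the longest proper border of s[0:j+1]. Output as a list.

π[0] = 0
j=1 s[j]='b': π[1]=1 (border 'b')
j=2 s[j]='a': k: 1→0; π[2]=0 (border '')
j=3 s[j]='b': π[3]=1 (border 'b')
j=4 s[j]='b': π[4]=2 (border 'bb')
j=5 s[j]='a': π[5]=3 (border 'bba')
j=6 s[j]='b': π[6]=4 (border 'bbab')
j=7 s[j]='b': π[7]=5 (border 'bbabb')
j=8 s[j]='b': k: 5→2→1; π[8]=2 (border 'bb')
j=9 s[j]='a': π[9]=3 (border 'bba')
j=10 s[j]='a': k: 3→0; π[10]=0 (border '')
j=11 s[j]='a': π[11]=0 (border '')
j=12 s[j]='b': π[12]=1 (border 'b')
j=13 s[j]='b': π[13]=2 (border 'bb')
j=14 s[j]='b': k: 2→1; π[14]=2 (border 'bb')
j=15 s[j]='b': k: 2→1; π[15]=2 (border 'bb')
j=16 s[j]='b': k: 2→1; π[16]=2 (border 'bb')
j=17 s[j]='a': π[17]=3 (border 'bba')
j=18 s[j]='b': π[18]=4 (border 'bbab')
j=19 s[j]='b': π[19]=5 (border 'bbabb')
j=20 s[j]='b': k: 5→2→1; π[20]=2 (border 'bb')
j=21 s[j]='b': k: 2→1; π[21]=2 (border 'bb')
j=22 s[j]='a': π[22]=3 (border 'bba')
j=23 s[j]='a': k: 3→0; π[23]=0 (border '')
j=24 s[j]='b': π[24]=1 (border 'b')
j=25 s[j]='b': π[25]=2 (border 'bb')
j=26 s[j]='a': π[26]=3 (border 'bba')
j=27 s[j]='a': k: 3→0; π[27]=0 (border '')
j=28 s[j]='b': π[28]=1 (border 'b')
j=29 s[j]='b': π[29]=2 (border 'bb')
j=30 s[j]='a': π[30]=3 (border 'bba')
j=31 s[j]='b': π[31]=4 (border 'bbab')
j=32 s[j]='a': k: 4→1→0; π[32]=0 (border '')

[0, 1, 0, 1, 2, 3, 4, 5, 2, 3, 0, 0, 1, 2, 2, 2, 2, 3, 4, 5, 2, 2, 3, 0, 1, 2, 3, 0, 1, 2, 3, 4, 0]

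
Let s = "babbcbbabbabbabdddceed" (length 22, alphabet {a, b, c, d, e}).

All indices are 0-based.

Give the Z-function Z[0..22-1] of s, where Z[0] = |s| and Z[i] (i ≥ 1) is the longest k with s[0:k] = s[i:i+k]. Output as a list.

[22, 0, 1, 1, 0, 1, 4, 0, 1, 4, 0, 1, 3, 0, 1, 0, 0, 0, 0, 0, 0, 0]

Z[0]=22
i=1: fresh scan; Z[1]=0
i=2: fresh scan; Z[2]=1 extend→box=[2,3)
i=3: fresh scan; Z[3]=1 extend→box=[3,4)
i=4: fresh scan; Z[4]=0
i=5: fresh scan; Z[5]=1 extend→box=[5,6)
i=6: fresh scan; Z[6]=4 extend→box=[6,10)
i=7: min(r-i=3, Z[1]=0)=0; Z[7]=0
i=8: min(r-i=2, Z[2]=1)=1; Z[8]=1
i=9: min(r-i=1, Z[3]=1)=1; Z[9]=4 extend→box=[9,13)
i=10: min(r-i=3, Z[1]=0)=0; Z[10]=0
i=11: min(r-i=2, Z[2]=1)=1; Z[11]=1
i=12: min(r-i=1, Z[3]=1)=1; Z[12]=3 extend→box=[12,15)
i=13: min(r-i=2, Z[1]=0)=0; Z[13]=0
i=14: min(r-i=1, Z[2]=1)=1; Z[14]=1
i=15: fresh scan; Z[15]=0
i=16: fresh scan; Z[16]=0
i=17: fresh scan; Z[17]=0
i=18: fresh scan; Z[18]=0
i=19: fresh scan; Z[19]=0
i=20: fresh scan; Z[20]=0
i=21: fresh scan; Z[21]=0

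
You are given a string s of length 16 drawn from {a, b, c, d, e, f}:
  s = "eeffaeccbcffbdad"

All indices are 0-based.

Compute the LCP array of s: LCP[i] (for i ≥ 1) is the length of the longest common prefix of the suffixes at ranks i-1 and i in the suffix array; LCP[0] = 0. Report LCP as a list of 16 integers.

[0, 1, 0, 1, 0, 1, 1, 0, 1, 0, 1, 1, 0, 1, 1, 2]

sorted suffixes:
  #0 SA[0]=14  'ad'
  #1 SA[1]=4  'aeccbcffbdad'
  #2 SA[2]=8  'bcffbdad'
  #3 SA[3]=12  'bdad'
  #4 SA[4]=7  'cbcffbdad'
  #5 SA[5]=6  'ccbcffbdad'
  #6 SA[6]=9  'cffbdad'
  #7 SA[7]=15  'd'
  #8 SA[8]=13  'dad'
  #9 SA[9]=5  'eccbcffbdad'
  #10 SA[10]=0  'eeffaeccbcffbdad'
  #11 SA[11]=1  'effaeccbcffbdad'
  #12 SA[12]=3  'faeccbcffbdad'
  #13 SA[13]=11  'fbdad'
  #14 SA[14]=2  'ffaeccbcffbdad'
  #15 SA[15]=10  'ffbdad'

SA = [14, 4, 8, 12, 7, 6, 9, 15, 13, 5, 0, 1, 3, 11, 2, 10]
[i] adj suffixes → lcp
  [1] 14/4 → 1 ('a')
  [2] 4/8 → 0 ('')
  [3] 8/12 → 1 ('b')
  [4] 12/7 → 0 ('')
  [5] 7/6 → 1 ('c')
  [6] 6/9 → 1 ('c')
  [7] 9/15 → 0 ('')
  [8] 15/13 → 1 ('d')
  [9] 13/5 → 0 ('')
  [10] 5/0 → 1 ('e')
  [11] 0/1 → 1 ('e')
  [12] 1/3 → 0 ('')
  [13] 3/11 → 1 ('f')
  [14] 11/2 → 1 ('f')
  [15] 2/10 → 2 ('ff')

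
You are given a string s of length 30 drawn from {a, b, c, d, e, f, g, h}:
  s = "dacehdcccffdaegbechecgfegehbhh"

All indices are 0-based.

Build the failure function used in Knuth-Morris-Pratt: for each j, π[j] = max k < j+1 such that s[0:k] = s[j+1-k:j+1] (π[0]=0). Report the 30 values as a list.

π[0] = 0
j=1 s[j]='a': π[1]=0 (border '')
j=2 s[j]='c': π[2]=0 (border '')
j=3 s[j]='e': π[3]=0 (border '')
j=4 s[j]='h': π[4]=0 (border '')
j=5 s[j]='d': π[5]=1 (border 'd')
j=6 s[j]='c': k: 1→0; π[6]=0 (border '')
j=7 s[j]='c': π[7]=0 (border '')
j=8 s[j]='c': π[8]=0 (border '')
j=9 s[j]='f': π[9]=0 (border '')
j=10 s[j]='f': π[10]=0 (border '')
j=11 s[j]='d': π[11]=1 (border 'd')
j=12 s[j]='a': π[12]=2 (border 'da')
j=13 s[j]='e': k: 2→0; π[13]=0 (border '')
j=14 s[j]='g': π[14]=0 (border '')
j=15 s[j]='b': π[15]=0 (border '')
j=16 s[j]='e': π[16]=0 (border '')
j=17 s[j]='c': π[17]=0 (border '')
j=18 s[j]='h': π[18]=0 (border '')
j=19 s[j]='e': π[19]=0 (border '')
j=20 s[j]='c': π[20]=0 (border '')
j=21 s[j]='g': π[21]=0 (border '')
j=22 s[j]='f': π[22]=0 (border '')
j=23 s[j]='e': π[23]=0 (border '')
j=24 s[j]='g': π[24]=0 (border '')
j=25 s[j]='e': π[25]=0 (border '')
j=26 s[j]='h': π[26]=0 (border '')
j=27 s[j]='b': π[27]=0 (border '')
j=28 s[j]='h': π[28]=0 (border '')
j=29 s[j]='h': π[29]=0 (border '')

[0, 0, 0, 0, 0, 1, 0, 0, 0, 0, 0, 1, 2, 0, 0, 0, 0, 0, 0, 0, 0, 0, 0, 0, 0, 0, 0, 0, 0, 0]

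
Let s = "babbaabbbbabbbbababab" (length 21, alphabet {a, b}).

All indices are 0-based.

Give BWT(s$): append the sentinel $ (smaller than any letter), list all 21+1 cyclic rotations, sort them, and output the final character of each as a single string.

bbbbbbbaabaab$babbbbaa

rank  rotation                last
    0  $babbaabbbbabbbbababab  b
    1  aabbbbabbbbababab$babb  b
    2  ab$babbaabbbbabbbbabab  b
    3  abab$babbaabbbbabbbbab  b
    4  ababab$babbaabbbbabbbb  b
    5  abbaabbbbabbbbababab$b  b
    6  abbbbababab$babbaabbbb  b
    7  abbbbabbbbababab$babba  a
    8  b$babbaabbbbabbbbababa  a
    9  baabbbbabbbbababab$bab  b
   10  bab$babbaabbbbabbbbaba  a
   11  babab$babbaabbbbabbbba  a
   12  bababab$babbaabbbbabbb  b
   13  babbaabbbbabbbbababab$  $
   14  babbbbababab$babbaabbb  b
   15  bbaabbbbabbbbababab$ba  a
   16  bbababab$babbaabbbbabb  b
   17  bbabbbbababab$babbaabb  b
   18  bbbababab$babbaabbbbab  b
   19  bbbabbbbababab$babbaab  b
   20  bbbbababab$babbaabbbba  a
   21  bbbbabbbbababab$babbaa  a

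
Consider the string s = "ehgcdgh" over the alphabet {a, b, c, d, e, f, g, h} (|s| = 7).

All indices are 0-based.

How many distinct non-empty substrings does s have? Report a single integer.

rank→(start, suffix):
  0 → (3, 'cdgh')
  1 → (4, 'dgh')
  2 → (0, 'ehgcdgh')
  3 → (2, 'gcdgh')
  4 → (5, 'gh')
  5 → (6, 'h')
  6 → (1, 'hgcdgh')

SA = [3, 4, 0, 2, 5, 6, 1]
rank  pair      lcp
   1  s[3:],s[4:]  0  ''
   2  s[4:],s[0:]  0  ''
   3  s[0:],s[2:]  0  ''
   4  s[2:],s[5:]  1  'g'
   5  s[5:],s[6:]  0  ''
   6  s[6:],s[1:]  1  'h'

n(n+1)/2 = 7·8/2 = 28
Σ LCP = 0 + 0 + 0 + 0 + 1 + 0 + 1 = 2
distinct = 28 − 2 = 26

26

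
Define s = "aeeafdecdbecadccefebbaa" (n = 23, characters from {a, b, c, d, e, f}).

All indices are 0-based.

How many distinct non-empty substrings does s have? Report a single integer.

rank | idx | suffix
   0 |  22 | a
   1 |  21 | aa
   2 |  12 | adccefebbaa
   3 |   0 | aeeafdecdbecadccefebbaa
   4 |   3 | afdecdbecadccefebbaa
   5 |  20 | baa
   6 |  19 | bbaa
   7 |   9 | becadccefebbaa
   8 |  11 | cadccefebbaa
   9 |  14 | ccefebbaa
  10 |   7 | cdbecadccefebbaa
  11 |  15 | cefebbaa
  12 |   8 | dbecadccefebbaa
  13 |  13 | dccefebbaa
  14 |   5 | decdbecadccefebbaa
  15 |   2 | eafdecdbecadccefebbaa
  16 |  18 | ebbaa
  17 |  10 | ecadccefebbaa
  18 |   6 | ecdbecadccefebbaa
  19 |   1 | eeafdecdbecadccefebbaa
  20 |  16 | efebbaa
  21 |   4 | fdecdbecadccefebbaa
  22 |  17 | febbaa

SA = [22, 21, 12, 0, 3, 20, 19, 9, 11, 14, 7, 15, 8, 13, 5, 2, 18, 10, 6, 1, 16, 4, 17]
rank  pair      lcp
   1  s[22:],s[21:]  1  'a'
   2  s[21:],s[12:]  1  'a'
   3  s[12:],s[0:]  1  'a'
   4  s[0:],s[3:]  1  'a'
   5  s[3:],s[20:]  0  ''
   6  s[20:],s[19:]  1  'b'
   7  s[19:],s[9:]  1  'b'
   8  s[9:],s[11:]  0  ''
   9  s[11:],s[14:]  1  'c'
  10  s[14:],s[7:]  1  'c'
  11  s[7:],s[15:]  1  'c'
  12  s[15:],s[8:]  0  ''
  13  s[8:],s[13:]  1  'd'
  14  s[13:],s[5:]  1  'd'
  15  s[5:],s[2:]  0  ''
  16  s[2:],s[18:]  1  'e'
  17  s[18:],s[10:]  1  'e'
  18  s[10:],s[6:]  2  'ec'
  19  s[6:],s[1:]  1  'e'
  20  s[1:],s[16:]  1  'e'
  21  s[16:],s[4:]  0  ''
  22  s[4:],s[17:]  1  'f'

n(n+1)/2 = 23·24/2 = 276
Σ LCP = 0 + 1 + 1 + 1 + 1 + 0 + 1 + 1 + 0 + 1 + 1 + 1 + 0 + 1 + 1 + 0 + 1 + 1 + 2 + 1 + 1 + 0 + 1 = 18
distinct = 276 − 18 = 258

258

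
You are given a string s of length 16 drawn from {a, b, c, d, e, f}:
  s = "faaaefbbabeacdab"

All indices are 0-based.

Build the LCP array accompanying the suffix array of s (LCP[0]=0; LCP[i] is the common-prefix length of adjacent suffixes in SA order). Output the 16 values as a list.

rank→(start, suffix):
  0 → (1, 'aaaefbbabeacdab')
  1 → (2, 'aaefbbabeacdab')
  2 → (14, 'ab')
  3 → (8, 'abeacdab')
  4 → (11, 'acdab')
  5 → (3, 'aefbbabeacdab')
  6 → (15, 'b')
  7 → (7, 'babeacdab')
  8 → (6, 'bbabeacdab')
  9 → (9, 'beacdab')
  10 → (12, 'cdab')
  11 → (13, 'dab')
  12 → (10, 'eacdab')
  13 → (4, 'efbbabeacdab')
  14 → (0, 'faaaefbbabeacdab')
  15 → (5, 'fbbabeacdab')

SA = [1, 2, 14, 8, 11, 3, 15, 7, 6, 9, 12, 13, 10, 4, 0, 5]
rank  pair      lcp
   1  s[1:],s[2:]  2  'aa'
   2  s[2:],s[14:]  1  'a'
   3  s[14:],s[8:]  2  'ab'
   4  s[8:],s[11:]  1  'a'
   5  s[11:],s[3:]  1  'a'
   6  s[3:],s[15:]  0  ''
   7  s[15:],s[7:]  1  'b'
   8  s[7:],s[6:]  1  'b'
   9  s[6:],s[9:]  1  'b'
  10  s[9:],s[12:]  0  ''
  11  s[12:],s[13:]  0  ''
  12  s[13:],s[10:]  0  ''
  13  s[10:],s[4:]  1  'e'
  14  s[4:],s[0:]  0  ''
  15  s[0:],s[5:]  1  'f'

[0, 2, 1, 2, 1, 1, 0, 1, 1, 1, 0, 0, 0, 1, 0, 1]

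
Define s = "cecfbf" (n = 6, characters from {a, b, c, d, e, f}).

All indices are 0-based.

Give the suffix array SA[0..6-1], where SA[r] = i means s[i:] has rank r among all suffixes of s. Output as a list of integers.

[4, 0, 2, 1, 5, 3]

sorted suffixes:
  #0 SA[0]=4  'bf'
  #1 SA[1]=0  'cecfbf'
  #2 SA[2]=2  'cfbf'
  #3 SA[3]=1  'ecfbf'
  #4 SA[4]=5  'f'
  #5 SA[5]=3  'fbf'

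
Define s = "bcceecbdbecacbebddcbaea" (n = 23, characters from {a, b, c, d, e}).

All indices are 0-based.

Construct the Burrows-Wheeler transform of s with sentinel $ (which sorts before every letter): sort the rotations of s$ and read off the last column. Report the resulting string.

rank  rotation                  last
    0  $bcceecbdbecacbebddcbaea  a
    1  a$bcceecbdbecacbebddcbae  e
    2  acbebddcbaea$bcceecbdbec  c
    3  aea$bcceecbdbecacbebddcb  b
    4  baea$bcceecbdbecacbebddc  c
    5  bcceecbdbecacbebddcbaea$  $
    6  bdbecacbebddcbaea$bcceec  c
    7  bddcbaea$bcceecbdbecacbe  e
    8  bebddcbaea$bcceecbdbecac  c
    9  becacbebddcbaea$bcceecbd  d
   10  cacbebddcbaea$bcceecbdbe  e
   11  cbaea$bcceecbdbecacbebdd  d
   12  cbdbecacbebddcbaea$bccee  e
   13  cbebddcbaea$bcceecbdbeca  a
   14  cceecbdbecacbebddcbaea$b  b
   15  ceecbdbecacbebddcbaea$bc  c
   16  dbecacbebddcbaea$bcceecb  b
   17  dcbaea$bcceecbdbecacbebd  d
   18  ddcbaea$bcceecbdbecacbeb  b
   19  ea$bcceecbdbecacbebddcba  a
   20  ebddcbaea$bcceecbdbecacb  b
   21  ecacbebddcbaea$bcceecbdb  b
   22  ecbdbecacbebddcbaea$bcce  e
   23  eecbdbecacbebddcbaea$bcc  c

aecbc$cecdedeabcbdbabbec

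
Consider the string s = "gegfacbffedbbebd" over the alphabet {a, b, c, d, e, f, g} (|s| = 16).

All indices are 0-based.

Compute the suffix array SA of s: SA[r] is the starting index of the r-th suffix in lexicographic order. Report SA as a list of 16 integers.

sorted suffixes:
  #0 SA[0]=4  'acbffedbbebd'
  #1 SA[1]=11  'bbebd'
  #2 SA[2]=14  'bd'
  #3 SA[3]=12  'bebd'
  #4 SA[4]=6  'bffedbbebd'
  #5 SA[5]=5  'cbffedbbebd'
  #6 SA[6]=15  'd'
  #7 SA[7]=10  'dbbebd'
  #8 SA[8]=13  'ebd'
  #9 SA[9]=9  'edbbebd'
  #10 SA[10]=1  'egfacbffedbbebd'
  #11 SA[11]=3  'facbffedbbebd'
  #12 SA[12]=8  'fedbbebd'
  #13 SA[13]=7  'ffedbbebd'
  #14 SA[14]=0  'gegfacbffedbbebd'
  #15 SA[15]=2  'gfacbffedbbebd'

[4, 11, 14, 12, 6, 5, 15, 10, 13, 9, 1, 3, 8, 7, 0, 2]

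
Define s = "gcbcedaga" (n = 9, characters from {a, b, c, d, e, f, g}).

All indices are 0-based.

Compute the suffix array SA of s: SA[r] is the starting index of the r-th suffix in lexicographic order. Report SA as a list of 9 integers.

[8, 6, 2, 1, 3, 5, 4, 7, 0]

sorted suffixes:
  #0 SA[0]=8  'a'
  #1 SA[1]=6  'aga'
  #2 SA[2]=2  'bcedaga'
  #3 SA[3]=1  'cbcedaga'
  #4 SA[4]=3  'cedaga'
  #5 SA[5]=5  'daga'
  #6 SA[6]=4  'edaga'
  #7 SA[7]=7  'ga'
  #8 SA[8]=0  'gcbcedaga'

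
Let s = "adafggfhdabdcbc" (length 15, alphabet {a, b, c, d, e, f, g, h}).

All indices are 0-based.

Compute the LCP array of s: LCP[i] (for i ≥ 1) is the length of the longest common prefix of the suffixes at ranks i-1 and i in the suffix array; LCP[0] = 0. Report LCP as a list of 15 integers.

[0, 1, 1, 0, 1, 0, 1, 0, 2, 1, 0, 1, 0, 1, 0]

rank | idx | suffix
   0 |   9 | abdcbc
   1 |   0 | adafggfhdabdcbc
   2 |   2 | afggfhdabdcbc
   3 |  13 | bc
   4 |  10 | bdcbc
   5 |  14 | c
   6 |  12 | cbc
   7 |   8 | dabdcbc
   8 |   1 | dafggfhdabdcbc
   9 |  11 | dcbc
  10 |   3 | fggfhdabdcbc
  11 |   6 | fhdabdcbc
  12 |   5 | gfhdabdcbc
  13 |   4 | ggfhdabdcbc
  14 |   7 | hdabdcbc

SA = [9, 0, 2, 13, 10, 14, 12, 8, 1, 11, 3, 6, 5, 4, 7]
i: (SA[i-1],SA[i]) lcp shared
  1: (9,0) 1 'a'
  2: (0,2) 1 'a'
  3: (2,13) 0 ''
  4: (13,10) 1 'b'
  5: (10,14) 0 ''
  6: (14,12) 1 'c'
  7: (12,8) 0 ''
  8: (8,1) 2 'da'
  9: (1,11) 1 'd'
  10: (11,3) 0 ''
  11: (3,6) 1 'f'
  12: (6,5) 0 ''
  13: (5,4) 1 'g'
  14: (4,7) 0 ''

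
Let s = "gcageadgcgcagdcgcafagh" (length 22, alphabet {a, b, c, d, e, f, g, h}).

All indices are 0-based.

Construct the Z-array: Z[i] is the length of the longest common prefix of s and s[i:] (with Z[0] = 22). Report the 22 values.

Z[0]=22
i=1: i≥r, start 0; Z[1]=0
i=2: i≥r, start 0; Z[2]=0
i=3: i≥r, start 0; Z[3]=1 extend→box=[3,4)
i=4: i≥r, start 0; Z[4]=0
i=5: i≥r, start 0; Z[5]=0
i=6: i≥r, start 0; Z[6]=0
i=7: i≥r, start 0; Z[7]=2 extend→box=[7,9)
i=8: min(r-i=1, Z[1]=0)=0; Z[8]=0
i=9: i≥r, start 0; Z[9]=4 extend→box=[9,13)
i=10: min(r-i=3, Z[1]=0)=0; Z[10]=0
i=11: min(r-i=2, Z[2]=0)=0; Z[11]=0
i=12: min(r-i=1, Z[3]=1)=1; Z[12]=1
i=13: i≥r, start 0; Z[13]=0
i=14: i≥r, start 0; Z[14]=0
i=15: i≥r, start 0; Z[15]=3 extend→box=[15,18)
i=16: min(r-i=2, Z[1]=0)=0; Z[16]=0
i=17: min(r-i=1, Z[2]=0)=0; Z[17]=0
i=18: i≥r, start 0; Z[18]=0
i=19: i≥r, start 0; Z[19]=0
i=20: i≥r, start 0; Z[20]=1 extend→box=[20,21)
i=21: i≥r, start 0; Z[21]=0

[22, 0, 0, 1, 0, 0, 0, 2, 0, 4, 0, 0, 1, 0, 0, 3, 0, 0, 0, 0, 1, 0]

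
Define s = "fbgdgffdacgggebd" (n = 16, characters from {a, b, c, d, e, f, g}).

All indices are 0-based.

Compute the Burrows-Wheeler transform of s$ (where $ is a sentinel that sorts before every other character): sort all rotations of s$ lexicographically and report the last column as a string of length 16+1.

rank  rotation           last
    0  $fbgdgffdacgggebd  d
    1  acgggebd$fbgdgffd  d
    2  bd$fbgdgffdacggge  e
    3  bgdgffdacgggebd$f  f
    4  cgggebd$fbgdgffda  a
    5  d$fbgdgffdacgggeb  b
    6  dacgggebd$fbgdgff  f
    7  dgffdacgggebd$fbg  g
    8  ebd$fbgdgffdacggg  g
    9  fbgdgffdacgggebd$  $
   10  fdacgggebd$fbgdgf  f
   11  ffdacgggebd$fbgdg  g
   12  gdgffdacgggebd$fb  b
   13  gebd$fbgdgffdacgg  g
   14  gffdacgggebd$fbgd  d
   15  ggebd$fbgdgffdacg  g
   16  gggebd$fbgdgffdac  c

ddefabfgg$fgbgdgc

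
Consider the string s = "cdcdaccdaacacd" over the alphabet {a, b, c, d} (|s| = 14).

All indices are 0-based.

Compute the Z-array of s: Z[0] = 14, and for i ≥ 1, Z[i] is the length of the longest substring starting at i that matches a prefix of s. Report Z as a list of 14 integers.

Z[0]=14
i=1: outside box; Z[1]=0
i=2: outside box; Z[2]=2 extend→box=[2,4)
i=3: min(r-i=1, Z[1]=0)=0; Z[3]=0
i=4: outside box; Z[4]=0
i=5: outside box; Z[5]=1 extend→box=[5,6)
i=6: outside box; Z[6]=2 extend→box=[6,8)
i=7: min(r-i=1, Z[1]=0)=0; Z[7]=0
i=8: outside box; Z[8]=0
i=9: outside box; Z[9]=0
i=10: outside box; Z[10]=1 extend→box=[10,11)
i=11: outside box; Z[11]=0
i=12: outside box; Z[12]=2 extend→box=[12,14)
i=13: min(r-i=1, Z[1]=0)=0; Z[13]=0

[14, 0, 2, 0, 0, 1, 2, 0, 0, 0, 1, 0, 2, 0]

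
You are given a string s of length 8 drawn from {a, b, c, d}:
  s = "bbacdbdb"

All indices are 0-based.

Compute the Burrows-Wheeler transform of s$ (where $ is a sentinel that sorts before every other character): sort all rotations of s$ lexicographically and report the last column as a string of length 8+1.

bbdb$dabc

rank  rotation   last
    0  $bbacdbdb  b
    1  acdbdb$bb  b
    2  b$bbacdbd  d
    3  bacdbdb$b  b
    4  bbacdbdb$  $
    5  bdb$bbacd  d
    6  cdbdb$bba  a
    7  db$bbacdb  b
    8  dbdb$bbac  c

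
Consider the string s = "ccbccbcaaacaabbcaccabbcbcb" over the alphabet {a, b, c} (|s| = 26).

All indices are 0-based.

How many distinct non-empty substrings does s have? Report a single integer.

rank | idx | suffix
   0 |   7 | aaacaabbcaccabbcbcb
   1 |  11 | aabbcaccabbcbcb
   2 |   8 | aacaabbcaccabbcbcb
   3 |  12 | abbcaccabbcbcb
   4 |  19 | abbcbcb
   5 |   9 | acaabbcaccabbcbcb
   6 |  16 | accabbcbcb
   7 |  25 | b
   8 |  13 | bbcaccabbcbcb
   9 |  20 | bbcbcb
  10 |   5 | bcaaacaabbcaccabbcbcb
  11 |  14 | bcaccabbcbcb
  12 |  23 | bcb
  13 |  21 | bcbcb
  14 |   2 | bccbcaaacaabbcaccabbcbcb
  15 |   6 | caaacaabbcaccabbcbcb
  16 |  10 | caabbcaccabbcbcb
  17 |  18 | cabbcbcb
  18 |  15 | caccabbcbcb
  19 |  24 | cb
  20 |   4 | cbcaaacaabbcaccabbcbcb
  21 |  22 | cbcb
  22 |   1 | cbccbcaaacaabbcaccabbcbcb
  23 |  17 | ccabbcbcb
  24 |   3 | ccbcaaacaabbcaccabbcbcb
  25 |   0 | ccbccbcaaacaabbcaccabbcbcb

SA = [7, 11, 8, 12, 19, 9, 16, 25, 13, 20, 5, 14, 23, 21, 2, 6, 10, 18, 15, 24, 4, 22, 1, 17, 3, 0]
i: (SA[i-1],SA[i]) lcp shared
  1: (7,11) 2 'aa'
  2: (11,8) 2 'aa'
  3: (8,12) 1 'a'
  4: (12,19) 4 'abbc'
  5: (19,9) 1 'a'
  6: (9,16) 2 'ac'
  7: (16,25) 0 ''
  8: (25,13) 1 'b'
  9: (13,20) 3 'bbc'
  10: (20,5) 1 'b'
  11: (5,14) 3 'bca'
  12: (14,23) 2 'bc'
  13: (23,21) 3 'bcb'
  14: (21,2) 2 'bc'
  15: (2,6) 0 ''
  16: (6,10) 3 'caa'
  17: (10,18) 2 'ca'
  18: (18,15) 2 'ca'
  19: (15,24) 1 'c'
  20: (24,4) 2 'cb'
  21: (4,22) 3 'cbc'
  22: (22,1) 3 'cbc'
  23: (1,17) 1 'c'
  24: (17,3) 2 'cc'
  25: (3,0) 4 'ccbc'

n(n+1)/2 = 26·27/2 = 351
Σ LCP = 0 + 2 + 2 + 1 + 4 + 1 + 2 + 0 + 1 + 3 + 1 + 3 + 2 + 3 + 2 + 0 + 3 + 2 + 2 + 1 + 2 + 3 + 3 + 1 + 2 + 4 = 50
distinct = 351 − 50 = 301

301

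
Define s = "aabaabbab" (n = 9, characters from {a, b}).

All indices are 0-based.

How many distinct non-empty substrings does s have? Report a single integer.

rank | idx | suffix
   0 |   0 | aabaabbab
   1 |   3 | aabbab
   2 |   7 | ab
   3 |   1 | abaabbab
   4 |   4 | abbab
   5 |   8 | b
   6 |   2 | baabbab
   7 |   6 | bab
   8 |   5 | bbab

SA = [0, 3, 7, 1, 4, 8, 2, 6, 5]
rank  pair      lcp
   1  s[0:],s[3:]  3  'aab'
   2  s[3:],s[7:]  1  'a'
   3  s[7:],s[1:]  2  'ab'
   4  s[1:],s[4:]  2  'ab'
   5  s[4:],s[8:]  0  ''
   6  s[8:],s[2:]  1  'b'
   7  s[2:],s[6:]  2  'ba'
   8  s[6:],s[5:]  1  'b'

n(n+1)/2 = 9·10/2 = 45
Σ LCP = 0 + 3 + 1 + 2 + 2 + 0 + 1 + 2 + 1 = 12
distinct = 45 − 12 = 33

33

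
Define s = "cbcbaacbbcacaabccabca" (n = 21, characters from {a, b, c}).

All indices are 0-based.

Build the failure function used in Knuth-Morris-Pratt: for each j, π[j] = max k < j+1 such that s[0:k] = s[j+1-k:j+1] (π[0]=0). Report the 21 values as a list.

π[0] = 0
j=1 s[j]='b': π[1]=0 (border '')
j=2 s[j]='c': π[2]=1 (border 'c')
j=3 s[j]='b': π[3]=2 (border 'cb')
j=4 s[j]='a': k: 2→0; π[4]=0 (border '')
j=5 s[j]='a': π[5]=0 (border '')
j=6 s[j]='c': π[6]=1 (border 'c')
j=7 s[j]='b': π[7]=2 (border 'cb')
j=8 s[j]='b': k: 2→0; π[8]=0 (border '')
j=9 s[j]='c': π[9]=1 (border 'c')
j=10 s[j]='a': k: 1→0; π[10]=0 (border '')
j=11 s[j]='c': π[11]=1 (border 'c')
j=12 s[j]='a': k: 1→0; π[12]=0 (border '')
j=13 s[j]='a': π[13]=0 (border '')
j=14 s[j]='b': π[14]=0 (border '')
j=15 s[j]='c': π[15]=1 (border 'c')
j=16 s[j]='c': k: 1→0; π[16]=1 (border 'c')
j=17 s[j]='a': k: 1→0; π[17]=0 (border '')
j=18 s[j]='b': π[18]=0 (border '')
j=19 s[j]='c': π[19]=1 (border 'c')
j=20 s[j]='a': k: 1→0; π[20]=0 (border '')

[0, 0, 1, 2, 0, 0, 1, 2, 0, 1, 0, 1, 0, 0, 0, 1, 1, 0, 0, 1, 0]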